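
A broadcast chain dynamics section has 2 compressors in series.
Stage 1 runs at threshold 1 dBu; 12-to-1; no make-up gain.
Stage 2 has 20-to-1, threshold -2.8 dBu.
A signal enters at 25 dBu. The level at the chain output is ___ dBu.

Stage 1: 24 dB above 1 dBu, reduced 12:1 to 2 dB above → 3 dBu.
Stage 2: 5.8 dB above -2.8 dBu, reduced 20:1 to 0.29 dB above → -2.51 dBu.

-2.51 dBu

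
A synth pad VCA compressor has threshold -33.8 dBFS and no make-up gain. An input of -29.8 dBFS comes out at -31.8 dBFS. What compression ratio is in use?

Input overshoot = -29.8 − (-33.8) = 4 dB; output overshoot = -31.8 − (-33.8) = 2 dB.
Ratio = 4 / 2 = 2.

2:1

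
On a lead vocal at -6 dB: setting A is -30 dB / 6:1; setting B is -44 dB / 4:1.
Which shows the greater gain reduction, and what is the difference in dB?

A: 24 dB over, compressed to 4 dB over, so 20 dB of GR.
B: 38 dB over, compressed to 9.5 dB over, so 28.5 dB of GR.
B reduces 8.5 dB more.

B, by 8.5 dB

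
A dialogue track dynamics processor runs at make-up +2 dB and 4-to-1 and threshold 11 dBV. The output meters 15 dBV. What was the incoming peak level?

19 dBV

Stripping the +2 dB make-up gives 13 dBV at the gain stage.
The compressed level sits 13 − 11 = 2 dB over threshold.
Before 4:1 compression the overshoot was 2 × 4 = 8 dB, so input = 11 + 8 = 19 dBV.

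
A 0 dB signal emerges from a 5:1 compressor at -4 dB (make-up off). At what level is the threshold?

Input is 5 dB above T (since output overshoot × R = input overshoot: (-4 − T)·5 = 0 − T gives T = -5 dB).
Check: -5 + (0 − (-5))/5 = -5 + 1 = -4 dB. ✓

-5 dB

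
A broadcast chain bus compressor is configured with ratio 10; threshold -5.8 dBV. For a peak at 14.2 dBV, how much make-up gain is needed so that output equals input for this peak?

18 dB

Without make-up, output = threshold + overshoot/10 = -5.8 + 2 = -3.8 dBV.
Gap to target: 18 dB.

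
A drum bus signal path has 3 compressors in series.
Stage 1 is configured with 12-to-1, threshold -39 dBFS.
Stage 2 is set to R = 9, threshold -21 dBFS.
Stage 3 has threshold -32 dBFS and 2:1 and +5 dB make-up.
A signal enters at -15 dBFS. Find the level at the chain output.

-32 dBFS

Stage 1: overshoot 24 dB → 24/12 = 2 dB → -37 dBFS.
Stage 2: below threshold (-37 ≤ -21); passes unchanged; output -37 dBFS.
Stage 3: -37 dBFS is at or below the -32 dBFS threshold — no compression; make-up brings it to -32 dBFS.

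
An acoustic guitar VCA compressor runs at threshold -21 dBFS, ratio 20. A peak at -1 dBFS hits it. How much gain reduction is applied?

Overshoot = -1 − (-21) = 20 dB.
At 20:1, output sits 20/20 = 1 dB above threshold.
So the signal is attenuated by 20 − 1 = 19 dB.

19 dB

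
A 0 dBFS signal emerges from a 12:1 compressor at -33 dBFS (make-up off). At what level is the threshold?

Input is 36 dB above T (since output overshoot × R = input overshoot: (-33 − T)·12 = 0 − T gives T = -36 dBFS).
Check: -36 + (0 − (-36))/12 = -36 + 3 = -33 dBFS. ✓

-36 dBFS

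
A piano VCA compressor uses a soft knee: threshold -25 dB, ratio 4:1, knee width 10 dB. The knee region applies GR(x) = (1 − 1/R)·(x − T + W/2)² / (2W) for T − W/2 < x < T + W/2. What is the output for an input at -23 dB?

-24.8375 dB

x − T + W/2 = -23 − (-25) + 5 = 7.
GR = (1 − 1/4) × 7² / 20 = 0.75 × 49 / 20 = 1.8375 dB.
Output = -23 − 1.8375 = -24.8375 dB.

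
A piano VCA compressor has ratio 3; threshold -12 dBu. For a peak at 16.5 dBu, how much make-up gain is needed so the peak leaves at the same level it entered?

Overshoot 28.5 dB → 28.5/3 = 9.5 dB after compression, so the compressed level is -12 + 9.5 = -2.5 dBu.
Make-up = target − compressed = 16.5 − (-2.5) = 19 dB.

19 dB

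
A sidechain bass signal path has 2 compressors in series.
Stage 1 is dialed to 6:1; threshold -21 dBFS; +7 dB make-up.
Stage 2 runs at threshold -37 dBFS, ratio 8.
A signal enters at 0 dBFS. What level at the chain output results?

Stage 1: 21 dB above -21 dBFS, reduced 6:1 to 3.5 dB above → -17.5 dBFS; +7 dB make-up → -10.5 dBFS.
Stage 2: overshoot 26.5 dB → 26.5/8 = 3.3125 dB → -33.6875 dBFS.

-33.6875 dBFS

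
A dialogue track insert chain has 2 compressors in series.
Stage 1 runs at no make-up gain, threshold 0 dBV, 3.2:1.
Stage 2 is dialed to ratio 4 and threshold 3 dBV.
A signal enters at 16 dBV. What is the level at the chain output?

Stage 1: 16 dBV is 16 dB over 0 dBV; at 3.2:1 that becomes 5 dB over, giving 5 dBV.
Stage 2: overshoot 2 dB → 2/4 = 0.5 dB → 3.5 dBV.

3.5 dBV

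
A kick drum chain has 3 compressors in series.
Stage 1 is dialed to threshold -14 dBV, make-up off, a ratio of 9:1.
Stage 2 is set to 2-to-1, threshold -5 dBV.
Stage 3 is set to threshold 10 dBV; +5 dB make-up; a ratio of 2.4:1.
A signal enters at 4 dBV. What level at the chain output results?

-7 dBV

Stage 1: 4 dBV is 18 dB over -14 dBV; at 9:1 that becomes 2 dB over, giving -12 dBV.
Stage 2: -12 dBV is at or below the -5 dBV threshold — no compression; output -12 dBV.
Stage 3: below threshold (-12 ≤ 10); passes unchanged; make-up brings it to -7 dBV.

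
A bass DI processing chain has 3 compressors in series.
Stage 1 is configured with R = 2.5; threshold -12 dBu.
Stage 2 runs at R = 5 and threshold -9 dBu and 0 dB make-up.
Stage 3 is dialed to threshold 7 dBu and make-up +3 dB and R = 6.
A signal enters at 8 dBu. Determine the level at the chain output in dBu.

Stage 1: overshoot 20 dB → 20/2.5 = 8 dB → -4 dBu.
Stage 2: 5 dB above -9 dBu, reduced 5:1 to 1 dB above → -8 dBu.
Stage 3: -8 dBu ≤ 7 dBu, so stage 3 doesn't engage; make-up brings it to -5 dBu.

-5 dBu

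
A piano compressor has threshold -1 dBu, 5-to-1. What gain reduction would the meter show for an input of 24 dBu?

Overshoot = 24 − (-1) = 25 dB.
At 5:1, output sits 25/5 = 5 dB above threshold.
So the signal is attenuated by 25 − 5 = 20 dB.

20 dB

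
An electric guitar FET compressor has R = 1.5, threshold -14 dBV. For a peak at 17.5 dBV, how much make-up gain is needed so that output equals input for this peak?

The peak compresses to -14 + 31.5/1.5 = 7 dBV.
To reach 17.5 dBV requires 17.5 − 7 = 10.5 dB of make-up.

10.5 dB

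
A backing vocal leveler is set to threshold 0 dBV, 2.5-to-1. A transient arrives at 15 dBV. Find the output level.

6 dBV

15 dBV sits 15 dB over threshold.
At 2.5:1 the overshoot is divided by 2.5, leaving 6 dB above threshold.
So the level is 0 + 6 = 6 dBV.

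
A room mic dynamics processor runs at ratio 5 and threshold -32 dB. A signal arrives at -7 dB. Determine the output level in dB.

The input is 25 dB above the -32 dB threshold.
The 25 dB excess becomes 5 dB after 5:1 reduction.
So the level is -32 + 5 = -27 dB.

-27 dB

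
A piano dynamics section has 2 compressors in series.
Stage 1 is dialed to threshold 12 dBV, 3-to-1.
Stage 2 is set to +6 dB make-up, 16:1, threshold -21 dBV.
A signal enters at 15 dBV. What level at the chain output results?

Stage 1: 15 dBV is 3 dB over 12 dBV; at 3:1 that becomes 1 dB over, giving 13 dBV.
Stage 2: 13 dBV is 34 dB over -21 dBV; at 16:1 that becomes 2.125 dB over, giving -18.875 dBV; +6 dB make-up → -12.875 dBV.

-12.875 dBV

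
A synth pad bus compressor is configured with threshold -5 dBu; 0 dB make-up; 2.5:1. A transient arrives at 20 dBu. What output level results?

5 dBu

The input is 25 dB above the -5 dBu threshold.
2.5:1 compression reduces that to 25/2.5 = 10 dB over.
Output = -5 + 10 = 5 dBu.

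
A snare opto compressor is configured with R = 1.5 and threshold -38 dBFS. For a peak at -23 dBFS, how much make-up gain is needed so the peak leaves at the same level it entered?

5 dB

Without make-up, output = threshold + overshoot/1.5 = -38 + 10 = -28 dBFS.
Gap to target: 5 dB.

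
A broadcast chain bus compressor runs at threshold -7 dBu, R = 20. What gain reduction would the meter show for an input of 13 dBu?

The signal is 20 dB above threshold.
A 20:1 ratio leaves 1 dB of that excess.
So the signal is attenuated by 20 − 1 = 19 dB.

19 dB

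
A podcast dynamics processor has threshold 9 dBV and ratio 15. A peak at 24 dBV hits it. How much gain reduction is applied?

Overshoot = 24 − 9 = 15 dB.
A 15:1 ratio leaves 1 dB of that excess.
So the signal is attenuated by 15 − 1 = 14 dB.

14 dB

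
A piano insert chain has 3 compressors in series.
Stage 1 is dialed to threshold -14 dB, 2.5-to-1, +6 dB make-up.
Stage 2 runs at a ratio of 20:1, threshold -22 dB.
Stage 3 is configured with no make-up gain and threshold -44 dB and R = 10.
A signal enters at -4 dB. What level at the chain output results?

-41.71 dB

Stage 1: overshoot 10 dB → 10/2.5 = 4 dB → -10 dB; +6 dB make-up → -4 dB.
Stage 2: -4 dB is 18 dB over -22 dB; at 20:1 that becomes 0.9 dB over, giving -21.1 dB.
Stage 3: 22.9 dB above -44 dB, reduced 10:1 to 2.29 dB above → -41.71 dB.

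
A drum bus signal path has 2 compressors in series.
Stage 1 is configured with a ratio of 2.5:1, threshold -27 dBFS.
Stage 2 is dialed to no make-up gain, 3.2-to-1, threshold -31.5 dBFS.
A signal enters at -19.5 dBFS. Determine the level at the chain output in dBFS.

Stage 1: -19.5 dBFS is 7.5 dB over -27 dBFS; at 2.5:1 that becomes 3 dB over, giving -24 dBFS.
Stage 2: 7.5 dB above -31.5 dBFS, reduced 3.2:1 to 2.34375 dB above → -29.15625 dBFS.

-29.15625 dBFS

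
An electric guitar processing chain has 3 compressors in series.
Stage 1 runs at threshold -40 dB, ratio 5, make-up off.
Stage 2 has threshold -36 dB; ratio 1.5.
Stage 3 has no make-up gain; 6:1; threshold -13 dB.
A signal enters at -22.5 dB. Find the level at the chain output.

Stage 1: 17.5 dB above -40 dB, reduced 5:1 to 3.5 dB above → -36.5 dB.
Stage 2: -36.5 dB ≤ -36 dB, so stage 2 doesn't engage; output -36.5 dB.
Stage 3: below threshold (-36.5 ≤ -13); passes unchanged; output -36.5 dB.

-36.5 dB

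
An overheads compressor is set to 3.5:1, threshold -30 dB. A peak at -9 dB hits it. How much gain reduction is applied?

15 dB

-9 dB exceeds the threshold by 21 dB.
A 3.5:1 ratio leaves 6 dB of that excess.
GR = overshoot in − overshoot out = 21 − 6 = 15 dB.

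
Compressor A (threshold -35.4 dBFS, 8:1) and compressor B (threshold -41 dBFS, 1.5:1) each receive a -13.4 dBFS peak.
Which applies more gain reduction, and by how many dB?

A: overshoot 22 dB → output overshoot 2.75 dB → GR 19.25 dB.
B: overshoot 27.6 dB → output overshoot 18.4 dB → GR 9.2 dB.
A reduces 10.05 dB more.

A, by 10.05 dB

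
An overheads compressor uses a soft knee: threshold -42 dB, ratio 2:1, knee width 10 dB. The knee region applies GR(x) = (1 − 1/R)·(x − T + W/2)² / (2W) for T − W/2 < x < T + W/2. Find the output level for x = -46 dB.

-46.025 dB

x − T + W/2 = -46 − (-42) + 5 = 1.
GR = (1 − 1/2) × 1² / 20 = 0.5 × 1 / 20 = 0.025 dB.
Output = -46 − 0.025 = -46.025 dB.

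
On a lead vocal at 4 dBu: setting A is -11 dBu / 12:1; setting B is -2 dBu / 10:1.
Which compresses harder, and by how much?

A: GR = 15 − 15/12 = 13.75 dB.
B: GR = 6 − 6/10 = 5.4 dB.
Difference: 8.35 dB in favour of A.

A, by 8.35 dB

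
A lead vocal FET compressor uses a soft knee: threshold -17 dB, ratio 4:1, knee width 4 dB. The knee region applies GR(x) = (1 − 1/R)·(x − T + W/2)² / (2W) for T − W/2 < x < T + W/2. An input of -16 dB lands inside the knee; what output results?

-16.84375 dB

x − T + W/2 = -16 − (-17) + 2 = 3.
GR = (1 − 1/4) × 3² / 8 = 0.75 × 9 / 8 = 0.84375 dB.
Output = -16 − 0.84375 = -16.84375 dB.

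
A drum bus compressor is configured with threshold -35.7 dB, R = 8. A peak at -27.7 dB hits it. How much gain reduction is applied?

7 dB

The signal is 8 dB above threshold.
At 8:1, output sits 8/8 = 1 dB above threshold.
So the signal is attenuated by 8 − 1 = 7 dB.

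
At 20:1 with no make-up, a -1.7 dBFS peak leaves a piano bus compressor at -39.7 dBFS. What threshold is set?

Gain reduction = -1.7 − (-39.7) = 38 dB; output overshoot = GR / (R − 1) = 38 / 19 = 2 dB.
Threshold = output − output overshoot = -39.7 − 2 = -41.7 dBFS.

-41.7 dBFS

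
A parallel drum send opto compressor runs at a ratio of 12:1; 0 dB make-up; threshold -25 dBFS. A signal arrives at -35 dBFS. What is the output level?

-35 dBFS is 10 dB below the -25 dBFS threshold, so no gain reduction is applied.
Output = input = -35 dBFS.

-35 dBFS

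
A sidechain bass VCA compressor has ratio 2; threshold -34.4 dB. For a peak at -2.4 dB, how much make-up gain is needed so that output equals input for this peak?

The peak compresses to -34.4 + 32/2 = -18.4 dB.
To reach -2.4 dB requires -2.4 − (-18.4) = 16 dB of make-up.

16 dB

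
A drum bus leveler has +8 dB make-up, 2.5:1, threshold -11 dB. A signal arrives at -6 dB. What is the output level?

The input is 5 dB above the -11 dB threshold.
2.5:1 compression reduces that to 5/2.5 = 2 dB over.
Output = -11 + 2 = -9 dB; make-up adds 8 dB, giving -1 dB.

-1 dB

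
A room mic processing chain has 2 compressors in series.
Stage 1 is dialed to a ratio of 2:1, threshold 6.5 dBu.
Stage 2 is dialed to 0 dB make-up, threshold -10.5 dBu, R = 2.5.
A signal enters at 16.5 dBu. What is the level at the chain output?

-1.7 dBu

Stage 1: 10 dB above 6.5 dBu, reduced 2:1 to 5 dB above → 11.5 dBu.
Stage 2: 22 dB above -10.5 dBu, reduced 2.5:1 to 8.8 dB above → -1.7 dBu.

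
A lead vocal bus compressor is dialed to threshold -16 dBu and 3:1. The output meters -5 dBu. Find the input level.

17 dBu

The compressed level sits -5 − (-16) = 11 dB over threshold.
Input overshoot = R × output overshoot = 33 dB → input = -16 + 33 = 17 dBu.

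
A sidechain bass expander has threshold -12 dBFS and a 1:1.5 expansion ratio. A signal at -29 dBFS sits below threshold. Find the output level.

-37.5 dBFS

Undershoot = (-12) − (-29) = 17 dB.
At 1:1.5, that expands to 25.5 dB under threshold.
Output = -12 − 25.5 = -37.5 dBFS.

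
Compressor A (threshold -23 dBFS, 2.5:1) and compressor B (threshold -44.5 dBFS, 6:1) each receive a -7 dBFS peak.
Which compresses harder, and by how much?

B, by 21.65 dB

A: 16 dB over, compressed to 6.4 dB over, so 9.6 dB of GR.
B: 37.5 dB over, compressed to 6.25 dB over, so 31.25 dB of GR.
Difference: 21.65 dB in favour of B.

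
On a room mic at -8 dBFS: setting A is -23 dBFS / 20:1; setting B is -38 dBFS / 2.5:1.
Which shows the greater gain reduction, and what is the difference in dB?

A: overshoot 15 dB → output overshoot 0.75 dB → GR 14.25 dB.
B: overshoot 30 dB → output overshoot 12 dB → GR 18 dB.
B reduces 3.75 dB more.

B, by 3.75 dB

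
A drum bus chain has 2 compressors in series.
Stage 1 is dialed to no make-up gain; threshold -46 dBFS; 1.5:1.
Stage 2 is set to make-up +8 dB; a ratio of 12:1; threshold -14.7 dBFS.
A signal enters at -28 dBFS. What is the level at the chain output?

-26 dBFS

Stage 1: -28 dBFS is 18 dB over -46 dBFS; at 1.5:1 that becomes 12 dB over, giving -34 dBFS.
Stage 2: -34 dBFS ≤ -14.7 dBFS, so stage 2 doesn't engage; make-up brings it to -26 dBFS.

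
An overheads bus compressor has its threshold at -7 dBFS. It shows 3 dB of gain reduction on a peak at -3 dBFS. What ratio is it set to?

Input overshoot = -3 − (-7) = 4 dB.
Output overshoot = 4 − 3 = 1 dB.
Ratio = input overshoot / output overshoot = 4 / 1 = 4.

4:1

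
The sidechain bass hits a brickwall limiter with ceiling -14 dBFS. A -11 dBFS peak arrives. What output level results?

A brickwall limiter is an ∞:1 compressor: any input above the ceiling is clamped to -14 dBFS.

-14 dBFS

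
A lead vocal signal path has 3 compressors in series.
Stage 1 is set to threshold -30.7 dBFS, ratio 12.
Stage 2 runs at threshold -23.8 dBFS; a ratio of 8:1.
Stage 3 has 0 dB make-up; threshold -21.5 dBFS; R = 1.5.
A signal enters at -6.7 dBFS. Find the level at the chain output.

-28.7 dBFS

Stage 1: overshoot 24 dB → 24/12 = 2 dB → -28.7 dBFS.
Stage 2: -28.7 dBFS ≤ -23.8 dBFS, so stage 2 doesn't engage; output -28.7 dBFS.
Stage 3: -28.7 dBFS ≤ -21.5 dBFS, so stage 3 doesn't engage; output -28.7 dBFS.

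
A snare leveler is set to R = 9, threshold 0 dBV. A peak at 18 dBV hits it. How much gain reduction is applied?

18 dBV exceeds the threshold by 18 dB.
After 9:1 compression the overshoot becomes 18/9 = 2 dB.
Gain reduction = 18 − 2 = 16 dB.

16 dB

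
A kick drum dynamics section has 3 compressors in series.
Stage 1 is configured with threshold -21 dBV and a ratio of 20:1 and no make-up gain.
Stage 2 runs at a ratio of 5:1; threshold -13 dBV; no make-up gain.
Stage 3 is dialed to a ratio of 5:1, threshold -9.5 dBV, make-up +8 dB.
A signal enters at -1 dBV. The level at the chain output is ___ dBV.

-12 dBV

Stage 1: 20 dB above -21 dBV, reduced 20:1 to 1 dB above → -20 dBV.
Stage 2: below threshold (-20 ≤ -13); passes unchanged; output -20 dBV.
Stage 3: below threshold (-20 ≤ -9.5); passes unchanged; make-up brings it to -12 dBV.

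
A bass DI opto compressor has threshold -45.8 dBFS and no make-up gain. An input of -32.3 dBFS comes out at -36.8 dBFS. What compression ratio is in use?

Input overshoot = -32.3 − (-45.8) = 13.5 dB; output overshoot = -36.8 − (-45.8) = 9 dB.
Ratio = 13.5 / 9 = 1.5.

1.5:1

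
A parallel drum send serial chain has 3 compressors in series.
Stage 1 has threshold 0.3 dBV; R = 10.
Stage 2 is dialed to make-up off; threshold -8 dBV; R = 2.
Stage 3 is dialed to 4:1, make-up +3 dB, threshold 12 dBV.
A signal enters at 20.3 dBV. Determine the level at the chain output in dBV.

0.15 dBV

Stage 1: overshoot 20 dB → 20/10 = 2 dB → 2.3 dBV.
Stage 2: 10.3 dB above -8 dBV, reduced 2:1 to 5.15 dB above → -2.85 dBV.
Stage 3: below threshold (-2.85 ≤ 12); passes unchanged; make-up brings it to 0.15 dBV.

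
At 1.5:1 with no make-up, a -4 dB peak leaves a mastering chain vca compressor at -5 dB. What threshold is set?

-7 dB

Let T be the threshold. Output overshoot = (input overshoot)/R, so -5 − T = (-4 − T)/1.5.
1.5·(-5 − T) = -4 − T → 0.5·T = -7.5 − (-4) = -3.5.
T = -3.5/0.5 = -7 dB.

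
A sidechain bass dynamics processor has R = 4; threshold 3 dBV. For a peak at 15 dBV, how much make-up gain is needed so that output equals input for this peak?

The peak compresses to 3 + 12/4 = 6 dBV.
To reach 15 dBV requires 15 − 6 = 9 dB of make-up.

9 dB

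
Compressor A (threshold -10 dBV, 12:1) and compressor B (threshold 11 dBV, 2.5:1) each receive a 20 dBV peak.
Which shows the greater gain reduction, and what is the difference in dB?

A: overshoot 30 dB → output overshoot 2.5 dB → GR 27.5 dB.
B: overshoot 9 dB → output overshoot 3.6 dB → GR 5.4 dB.
A reduces 22.1 dB more.

A, by 22.1 dB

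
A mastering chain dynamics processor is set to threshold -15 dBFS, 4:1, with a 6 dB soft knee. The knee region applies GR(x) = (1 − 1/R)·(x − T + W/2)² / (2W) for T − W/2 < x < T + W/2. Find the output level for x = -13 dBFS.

-14.5625 dBFS

x − T + W/2 = -13 − (-15) + 3 = 5.
GR = (1 − 1/4) × 5² / 12 = 0.75 × 25 / 12 = 1.5625 dB.
Output = -13 − 1.5625 = -14.5625 dBFS.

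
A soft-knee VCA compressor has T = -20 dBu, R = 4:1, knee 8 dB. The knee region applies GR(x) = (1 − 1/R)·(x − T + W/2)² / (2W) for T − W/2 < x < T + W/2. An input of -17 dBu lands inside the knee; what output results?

x − T + W/2 = -17 − (-20) + 4 = 7.
GR = (1 − 1/4) × 7² / 16 = 0.75 × 49 / 16 = 2.296875 dB.
Output = -17 − 2.296875 = -19.296875 dBu.

-19.296875 dBu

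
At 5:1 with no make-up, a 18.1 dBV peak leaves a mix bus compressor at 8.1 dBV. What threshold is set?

5.6 dBV

Gain reduction = 18.1 − 8.1 = 10 dB; output overshoot = GR / (R − 1) = 10 / 4 = 2.5 dB.
Threshold = output − output overshoot = 8.1 − 2.5 = 5.6 dBV.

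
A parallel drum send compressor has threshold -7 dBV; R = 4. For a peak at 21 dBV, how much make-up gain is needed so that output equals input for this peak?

The peak compresses to -7 + 28/4 = 0 dBV.
To reach 21 dBV requires 21 − 0 = 21 dB of make-up.

21 dB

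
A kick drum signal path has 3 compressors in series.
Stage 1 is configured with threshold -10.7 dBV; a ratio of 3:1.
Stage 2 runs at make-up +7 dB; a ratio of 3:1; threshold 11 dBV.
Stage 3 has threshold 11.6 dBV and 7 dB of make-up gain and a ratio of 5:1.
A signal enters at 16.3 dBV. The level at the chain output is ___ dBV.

Stage 1: 27 dB above -10.7 dBV, reduced 3:1 to 9 dB above → -1.7 dBV.
Stage 2: -1.7 dBV is at or below the 11 dBV threshold — no compression; make-up brings it to 5.3 dBV.
Stage 3: below threshold (5.3 ≤ 11.6); passes unchanged; make-up brings it to 12.3 dBV.

12.3 dBV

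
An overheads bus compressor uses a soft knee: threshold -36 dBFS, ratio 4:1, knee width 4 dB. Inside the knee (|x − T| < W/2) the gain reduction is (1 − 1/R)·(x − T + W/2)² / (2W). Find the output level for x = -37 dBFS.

x − T + W/2 = -37 − (-36) + 2 = 1.
GR = (1 − 1/4) × 1² / 8 = 0.75 × 1 / 8 = 0.09375 dB.
Output = -37 − 0.09375 = -37.09375 dBFS.

-37.09375 dBFS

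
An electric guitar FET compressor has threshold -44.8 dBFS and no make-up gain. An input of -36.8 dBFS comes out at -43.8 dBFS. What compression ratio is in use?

Input overshoot = -36.8 − (-44.8) = 8 dB; output overshoot = -43.8 − (-44.8) = 1 dB.
Ratio = 8 / 1 = 8.

8:1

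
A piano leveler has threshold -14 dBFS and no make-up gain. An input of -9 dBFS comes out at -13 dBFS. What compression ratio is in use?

5:1

Input overshoot = -9 − (-14) = 5 dB; output overshoot = -13 − (-14) = 1 dB.
Ratio = 5 / 1 = 5.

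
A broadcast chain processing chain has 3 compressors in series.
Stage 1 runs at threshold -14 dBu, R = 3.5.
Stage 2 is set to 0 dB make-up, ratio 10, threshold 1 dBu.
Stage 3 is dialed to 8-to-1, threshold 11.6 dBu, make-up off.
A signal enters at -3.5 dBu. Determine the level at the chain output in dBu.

Stage 1: overshoot 10.5 dB → 10.5/3.5 = 3 dB → -11 dBu.
Stage 2: -11 dBu ≤ 1 dBu, so stage 2 doesn't engage; output -11 dBu.
Stage 3: below threshold (-11 ≤ 11.6); passes unchanged; output -11 dBu.

-11 dBu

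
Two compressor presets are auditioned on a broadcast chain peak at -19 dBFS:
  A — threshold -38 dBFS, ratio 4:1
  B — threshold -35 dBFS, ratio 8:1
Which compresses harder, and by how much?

A: overshoot 19 dB → output overshoot 4.75 dB → GR 14.25 dB.
B: overshoot 16 dB → output overshoot 2 dB → GR 14 dB.
A applies 0.25 dB more gain reduction.

A, by 0.25 dB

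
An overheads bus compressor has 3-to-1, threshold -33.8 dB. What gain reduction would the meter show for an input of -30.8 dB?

2 dB

Overshoot = -30.8 − (-33.8) = 3 dB.
After 3:1 compression the overshoot becomes 3/3 = 1 dB.
So the signal is attenuated by 3 − 1 = 2 dB.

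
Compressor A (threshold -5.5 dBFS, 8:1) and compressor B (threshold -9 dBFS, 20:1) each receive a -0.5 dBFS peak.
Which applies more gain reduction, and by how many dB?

A: 5 dB over, compressed to 0.625 dB over, so 4.375 dB of GR.
B: 8.5 dB over, compressed to 0.425 dB over, so 8.075 dB of GR.
B reduces 3.7 dB more.

B, by 3.7 dB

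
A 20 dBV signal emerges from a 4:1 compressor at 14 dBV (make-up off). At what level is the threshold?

Input is 8 dB above T (since output overshoot × R = input overshoot: (14 − T)·4 = 20 − T gives T = 12 dBV).
Check: 12 + (20 − 12)/4 = 12 + 2 = 14 dBV. ✓

12 dBV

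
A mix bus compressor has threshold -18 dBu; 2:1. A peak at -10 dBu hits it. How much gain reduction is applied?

4 dB

-10 dBu exceeds the threshold by 8 dB.
A 2:1 ratio leaves 4 dB of that excess.
GR = overshoot in − overshoot out = 8 − 4 = 4 dB.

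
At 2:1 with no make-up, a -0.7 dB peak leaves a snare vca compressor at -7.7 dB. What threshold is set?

Gain reduction = -0.7 − (-7.7) = 7 dB; output overshoot = GR / (R − 1) = 7 / 1 = 7 dB.
Threshold = output − output overshoot = -7.7 − 7 = -14.7 dB.

-14.7 dB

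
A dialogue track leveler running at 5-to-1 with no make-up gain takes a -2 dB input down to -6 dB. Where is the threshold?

Gain reduction = -2 − (-6) = 4 dB; output overshoot = GR / (R − 1) = 4 / 4 = 1 dB.
Threshold = output − output overshoot = -6 − 1 = -7 dB.

-7 dB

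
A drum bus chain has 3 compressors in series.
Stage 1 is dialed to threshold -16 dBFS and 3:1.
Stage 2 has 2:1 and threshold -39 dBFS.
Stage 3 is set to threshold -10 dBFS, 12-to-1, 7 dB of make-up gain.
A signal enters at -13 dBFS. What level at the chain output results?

-20 dBFS

Stage 1: overshoot 3 dB → 3/3 = 1 dB → -15 dBFS.
Stage 2: 24 dB above -39 dBFS, reduced 2:1 to 12 dB above → -27 dBFS.
Stage 3: below threshold (-27 ≤ -10); passes unchanged; make-up brings it to -20 dBFS.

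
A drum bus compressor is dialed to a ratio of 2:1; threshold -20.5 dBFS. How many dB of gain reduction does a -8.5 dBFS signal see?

6 dB

The signal is 12 dB above threshold.
A 2:1 ratio leaves 6 dB of that excess.
So the signal is attenuated by 12 − 6 = 6 dB.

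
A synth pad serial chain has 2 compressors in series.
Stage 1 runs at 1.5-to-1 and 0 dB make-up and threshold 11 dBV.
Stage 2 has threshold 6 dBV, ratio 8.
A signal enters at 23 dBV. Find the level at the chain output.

Stage 1: overshoot 12 dB → 12/1.5 = 8 dB → 19 dBV.
Stage 2: 13 dB above 6 dBV, reduced 8:1 to 1.625 dB above → 7.625 dBV.

7.625 dBV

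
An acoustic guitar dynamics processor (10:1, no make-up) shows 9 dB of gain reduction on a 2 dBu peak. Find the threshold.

-8 dBu

Input is 10 dB above T (since output overshoot × R = input overshoot: (-7 − T)·10 = 2 − T gives T = -8 dBu).
Check: -8 + (2 − (-8))/10 = -8 + 1 = -7 dBu. ✓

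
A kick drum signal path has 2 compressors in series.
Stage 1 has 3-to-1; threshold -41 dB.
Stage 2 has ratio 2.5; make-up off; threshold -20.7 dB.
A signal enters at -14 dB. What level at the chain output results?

Stage 1: overshoot 27 dB → 27/3 = 9 dB → -32 dB.
Stage 2: -32 dB is at or below the -20.7 dB threshold — no compression; output -32 dB.

-32 dB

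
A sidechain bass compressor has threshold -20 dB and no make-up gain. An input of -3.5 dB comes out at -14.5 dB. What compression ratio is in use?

Input overshoot = -3.5 − (-20) = 16.5 dB; output overshoot = -14.5 − (-20) = 5.5 dB.
Ratio = 16.5 / 5.5 = 3.

3:1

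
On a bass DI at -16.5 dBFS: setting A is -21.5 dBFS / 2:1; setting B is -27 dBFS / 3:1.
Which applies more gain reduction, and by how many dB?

A: GR = 5 − 5/2 = 2.5 dB.
B: GR = 10.5 − 10.5/3 = 7 dB.
B applies 4.5 dB more gain reduction.

B, by 4.5 dB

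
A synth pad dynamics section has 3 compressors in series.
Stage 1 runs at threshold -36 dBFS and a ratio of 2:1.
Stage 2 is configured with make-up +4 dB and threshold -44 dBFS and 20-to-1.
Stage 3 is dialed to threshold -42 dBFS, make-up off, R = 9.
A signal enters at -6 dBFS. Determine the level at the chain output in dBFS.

-41.65 dBFS

Stage 1: -6 dBFS is 30 dB over -36 dBFS; at 2:1 that becomes 15 dB over, giving -21 dBFS.
Stage 2: overshoot 23 dB → 23/20 = 1.15 dB → -42.85 dBFS; +4 dB make-up → -38.85 dBFS.
Stage 3: -38.85 dBFS is 3.15 dB over -42 dBFS; at 9:1 that becomes 0.35 dB over, giving -41.65 dBFS.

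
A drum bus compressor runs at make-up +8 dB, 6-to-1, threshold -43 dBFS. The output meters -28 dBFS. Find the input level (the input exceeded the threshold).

Before make-up, the level was -28 − 8 = -36 dBFS.
Post-compression overshoot = -36 − (-43) = 7 dB.
Undo the ratio: input overshoot = 7 × 6 = 42 dB, giving input = -1 dBFS.

-1 dBFS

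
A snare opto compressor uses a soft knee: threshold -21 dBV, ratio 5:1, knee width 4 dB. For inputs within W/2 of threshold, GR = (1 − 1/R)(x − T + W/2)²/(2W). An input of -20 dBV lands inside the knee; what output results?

-20.9 dBV

x − T + W/2 = -20 − (-21) + 2 = 3.
GR = (1 − 1/5) × 3² / 8 = 0.8 × 9 / 8 = 0.9 dB.
Output = -20 − 0.9 = -20.9 dBV.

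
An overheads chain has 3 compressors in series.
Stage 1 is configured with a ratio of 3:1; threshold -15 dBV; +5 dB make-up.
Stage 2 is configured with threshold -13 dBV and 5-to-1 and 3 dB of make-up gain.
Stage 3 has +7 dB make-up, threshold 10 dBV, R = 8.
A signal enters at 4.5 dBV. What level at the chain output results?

-1.1 dBV

Stage 1: overshoot 19.5 dB → 19.5/3 = 6.5 dB → -8.5 dBV; +5 dB make-up → -3.5 dBV.
Stage 2: overshoot 9.5 dB → 9.5/5 = 1.9 dB → -11.1 dBV; +3 dB make-up → -8.1 dBV.
Stage 3: -8.1 dBV ≤ 10 dBV, so stage 3 doesn't engage; make-up brings it to -1.1 dBV.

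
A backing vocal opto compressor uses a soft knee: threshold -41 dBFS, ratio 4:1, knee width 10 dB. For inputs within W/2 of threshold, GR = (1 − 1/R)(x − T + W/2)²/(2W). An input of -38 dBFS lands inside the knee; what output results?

-40.4 dBFS

x − T + W/2 = -38 − (-41) + 5 = 8.
GR = (1 − 1/4) × 8² / 20 = 0.75 × 64 / 20 = 2.4 dB.
Output = -38 − 2.4 = -40.4 dBFS.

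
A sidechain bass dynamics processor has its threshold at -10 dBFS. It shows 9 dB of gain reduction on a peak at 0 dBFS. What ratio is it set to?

Input overshoot = 0 − (-10) = 10 dB.
Output overshoot = 10 − 9 = 1 dB.
Ratio = input overshoot / output overshoot = 10 / 1 = 10.

10:1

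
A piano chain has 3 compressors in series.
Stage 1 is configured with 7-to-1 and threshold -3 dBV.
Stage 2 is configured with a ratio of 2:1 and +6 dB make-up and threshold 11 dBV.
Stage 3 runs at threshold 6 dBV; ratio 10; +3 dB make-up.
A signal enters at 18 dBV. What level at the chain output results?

Stage 1: 21 dB above -3 dBV, reduced 7:1 to 3 dB above → 0 dBV.
Stage 2: below threshold (0 ≤ 11); passes unchanged; make-up brings it to 6 dBV.
Stage 3: 6 dBV is at or below the 6 dBV threshold — no compression; make-up brings it to 9 dBV.

9 dBV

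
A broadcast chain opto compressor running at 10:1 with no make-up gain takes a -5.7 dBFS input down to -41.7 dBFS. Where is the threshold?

Gain reduction = -5.7 − (-41.7) = 36 dB; output overshoot = GR / (R − 1) = 36 / 9 = 4 dB.
Threshold = output − output overshoot = -41.7 − 4 = -45.7 dBFS.

-45.7 dBFS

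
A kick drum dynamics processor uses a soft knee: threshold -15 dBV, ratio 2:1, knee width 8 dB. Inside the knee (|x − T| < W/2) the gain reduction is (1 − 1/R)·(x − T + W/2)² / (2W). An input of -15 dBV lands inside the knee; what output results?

-15.5 dBV

x − T + W/2 = -15 − (-15) + 4 = 4.
GR = (1 − 1/2) × 4² / 16 = 0.5 × 16 / 16 = 0.5 dB.
Output = -15 − 0.5 = -15.5 dBV.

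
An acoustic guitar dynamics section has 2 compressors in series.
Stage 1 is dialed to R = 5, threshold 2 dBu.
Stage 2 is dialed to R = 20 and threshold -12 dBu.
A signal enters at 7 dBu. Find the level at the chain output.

-11.25 dBu

Stage 1: 7 dBu is 5 dB over 2 dBu; at 5:1 that becomes 1 dB over, giving 3 dBu.
Stage 2: 15 dB above -12 dBu, reduced 20:1 to 0.75 dB above → -11.25 dBu.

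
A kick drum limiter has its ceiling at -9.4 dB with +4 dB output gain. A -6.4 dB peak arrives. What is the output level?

-5.4 dB

The limiter clamps the peak to its -9.4 dB ceiling.
Output gain then adds 4 dB: -9.4 + 4 = -5.4 dB.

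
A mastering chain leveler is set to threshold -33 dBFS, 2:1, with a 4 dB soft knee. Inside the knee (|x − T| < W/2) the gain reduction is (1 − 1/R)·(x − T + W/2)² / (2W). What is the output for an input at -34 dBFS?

x − T + W/2 = -34 − (-33) + 2 = 1.
GR = (1 − 1/2) × 1² / 8 = 0.5 × 1 / 8 = 0.0625 dB.
Output = -34 − 0.0625 = -34.0625 dBFS.

-34.0625 dBFS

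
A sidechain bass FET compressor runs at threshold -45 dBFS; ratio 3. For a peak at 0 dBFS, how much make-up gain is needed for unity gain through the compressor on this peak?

30 dB

Without make-up, output = threshold + overshoot/3 = -45 + 15 = -30 dBFS.
Gap to target: 30 dB.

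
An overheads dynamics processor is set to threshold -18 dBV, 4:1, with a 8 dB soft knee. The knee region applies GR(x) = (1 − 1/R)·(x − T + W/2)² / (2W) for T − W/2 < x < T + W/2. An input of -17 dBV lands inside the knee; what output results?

x − T + W/2 = -17 − (-18) + 4 = 5.
GR = (1 − 1/4) × 5² / 16 = 0.75 × 25 / 16 = 1.171875 dB.
Output = -17 − 1.171875 = -18.171875 dBV.

-18.171875 dBV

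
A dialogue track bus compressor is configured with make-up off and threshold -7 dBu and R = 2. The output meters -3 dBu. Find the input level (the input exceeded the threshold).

The compressed level sits -3 − (-7) = 4 dB over threshold.
Input overshoot = R × output overshoot = 8 dB → input = -7 + 8 = 1 dBu.

1 dBu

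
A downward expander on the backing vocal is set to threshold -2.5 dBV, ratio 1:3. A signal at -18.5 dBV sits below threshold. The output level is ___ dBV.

-50.5 dBV

Undershoot = (-2.5) − (-18.5) = 16 dB.
At 1:3, that expands to 48 dB under threshold.
Output = -2.5 − 48 = -50.5 dBV.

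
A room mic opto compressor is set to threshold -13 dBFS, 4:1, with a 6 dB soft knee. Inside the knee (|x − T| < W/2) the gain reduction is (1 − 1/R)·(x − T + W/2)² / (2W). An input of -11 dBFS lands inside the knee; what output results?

x − T + W/2 = -11 − (-13) + 3 = 5.
GR = (1 − 1/4) × 5² / 12 = 0.75 × 25 / 12 = 1.5625 dB.
Output = -11 − 1.5625 = -12.5625 dBFS.

-12.5625 dBFS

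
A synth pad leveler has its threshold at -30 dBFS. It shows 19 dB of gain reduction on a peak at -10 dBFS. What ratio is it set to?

Input overshoot = -10 − (-30) = 20 dB.
Output overshoot = 20 − 19 = 1 dB.
Ratio = input overshoot / output overshoot = 20 / 1 = 20.

20:1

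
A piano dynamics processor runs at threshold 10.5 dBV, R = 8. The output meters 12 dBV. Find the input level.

22.5 dBV

Post-compression overshoot = 12 − 10.5 = 1.5 dB.
Input overshoot = R × output overshoot = 12 dB → input = 10.5 + 12 = 22.5 dBV.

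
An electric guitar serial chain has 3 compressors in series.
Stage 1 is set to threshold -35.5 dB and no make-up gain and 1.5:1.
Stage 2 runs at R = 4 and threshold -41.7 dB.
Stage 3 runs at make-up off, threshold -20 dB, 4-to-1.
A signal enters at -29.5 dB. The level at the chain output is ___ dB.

Stage 1: overshoot 6 dB → 6/1.5 = 4 dB → -31.5 dB.
Stage 2: -31.5 dB is 10.2 dB over -41.7 dB; at 4:1 that becomes 2.55 dB over, giving -39.15 dB.
Stage 3: -39.15 dB is at or below the -20 dB threshold — no compression; output -39.15 dB.

-39.15 dB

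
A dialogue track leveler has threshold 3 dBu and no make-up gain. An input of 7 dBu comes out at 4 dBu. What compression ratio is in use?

Input overshoot = 7 − 3 = 4 dB; output overshoot = 4 − 3 = 1 dB.
Ratio = 4 / 1 = 4.

4:1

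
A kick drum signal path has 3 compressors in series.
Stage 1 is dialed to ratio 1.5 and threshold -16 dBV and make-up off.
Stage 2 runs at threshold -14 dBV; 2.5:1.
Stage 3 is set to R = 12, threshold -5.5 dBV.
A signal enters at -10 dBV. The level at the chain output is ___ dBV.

-13.2 dBV

Stage 1: 6 dB above -16 dBV, reduced 1.5:1 to 4 dB above → -12 dBV.
Stage 2: -12 dBV is 2 dB over -14 dBV; at 2.5:1 that becomes 0.8 dB over, giving -13.2 dBV.
Stage 3: -13.2 dBV ≤ -5.5 dBV, so stage 3 doesn't engage; output -13.2 dBV.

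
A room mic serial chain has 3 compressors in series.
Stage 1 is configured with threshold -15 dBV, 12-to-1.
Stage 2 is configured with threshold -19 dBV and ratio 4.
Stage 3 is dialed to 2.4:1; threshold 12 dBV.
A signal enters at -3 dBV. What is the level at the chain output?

Stage 1: 12 dB above -15 dBV, reduced 12:1 to 1 dB above → -14 dBV.
Stage 2: -14 dBV is 5 dB over -19 dBV; at 4:1 that becomes 1.25 dB over, giving -17.75 dBV.
Stage 3: -17.75 dBV is at or below the 12 dBV threshold — no compression; output -17.75 dBV.

-17.75 dBV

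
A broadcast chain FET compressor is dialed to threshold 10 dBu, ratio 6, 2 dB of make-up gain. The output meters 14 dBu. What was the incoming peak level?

Remove make-up: 14 − 2 = 12 dBu.
That's 2 dB above the 10 dBu threshold.
Undo the ratio: input overshoot = 2 × 6 = 12 dB, giving input = 22 dBu.

22 dBu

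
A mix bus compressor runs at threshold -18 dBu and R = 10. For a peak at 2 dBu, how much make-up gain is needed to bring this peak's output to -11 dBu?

5 dB

The peak compresses to -18 + 20/10 = -16 dBu.
To reach -11 dBu requires -11 − (-16) = 5 dB of make-up.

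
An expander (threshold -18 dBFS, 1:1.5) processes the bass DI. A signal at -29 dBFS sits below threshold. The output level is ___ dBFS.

Undershoot = (-18) − (-29) = 11 dB.
At 1:1.5, that expands to 16.5 dB under threshold.
Output = -18 − 16.5 = -34.5 dBFS.

-34.5 dBFS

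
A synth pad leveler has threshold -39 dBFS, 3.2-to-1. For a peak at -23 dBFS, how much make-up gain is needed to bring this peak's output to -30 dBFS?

4 dB

Without make-up, output = threshold + overshoot/3.2 = -39 + 5 = -34 dBFS.
Gap to target: 4 dB.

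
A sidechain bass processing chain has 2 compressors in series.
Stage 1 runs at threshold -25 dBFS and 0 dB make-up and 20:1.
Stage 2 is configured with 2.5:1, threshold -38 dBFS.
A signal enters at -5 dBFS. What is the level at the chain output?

-32.4 dBFS

Stage 1: -5 dBFS is 20 dB over -25 dBFS; at 20:1 that becomes 1 dB over, giving -24 dBFS.
Stage 2: 14 dB above -38 dBFS, reduced 2.5:1 to 5.6 dB above → -32.4 dBFS.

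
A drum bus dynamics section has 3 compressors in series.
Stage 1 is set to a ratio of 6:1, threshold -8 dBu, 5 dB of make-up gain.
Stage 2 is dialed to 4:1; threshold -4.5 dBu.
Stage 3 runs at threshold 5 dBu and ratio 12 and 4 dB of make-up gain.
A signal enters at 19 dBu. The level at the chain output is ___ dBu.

Stage 1: 19 dBu is 27 dB over -8 dBu; at 6:1 that becomes 4.5 dB over, giving -3.5 dBu; +5 dB make-up → 1.5 dBu.
Stage 2: 6 dB above -4.5 dBu, reduced 4:1 to 1.5 dB above → -3 dBu.
Stage 3: -3 dBu is at or below the 5 dBu threshold — no compression; make-up brings it to 1 dBu.

1 dBu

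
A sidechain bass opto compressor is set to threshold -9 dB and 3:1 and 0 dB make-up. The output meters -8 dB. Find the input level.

That's 1 dB above the -9 dB threshold.
Before 3:1 compression the overshoot was 1 × 3 = 3 dB, so input = -9 + 3 = -6 dB.

-6 dB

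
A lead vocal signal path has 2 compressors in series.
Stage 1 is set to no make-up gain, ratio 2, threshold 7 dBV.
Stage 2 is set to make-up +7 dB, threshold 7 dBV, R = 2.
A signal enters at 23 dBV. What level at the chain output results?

Stage 1: overshoot 16 dB → 16/2 = 8 dB → 15 dBV.
Stage 2: overshoot 8 dB → 8/2 = 4 dB → 11 dBV; +7 dB make-up → 18 dBV.

18 dBV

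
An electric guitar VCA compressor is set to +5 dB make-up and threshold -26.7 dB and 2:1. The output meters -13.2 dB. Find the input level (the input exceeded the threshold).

-9.7 dB

Before make-up, the level was -13.2 − 5 = -18.2 dB.
That's 8.5 dB above the -26.7 dB threshold.
Before 2:1 compression the overshoot was 8.5 × 2 = 17 dB, so input = -26.7 + 17 = -9.7 dB.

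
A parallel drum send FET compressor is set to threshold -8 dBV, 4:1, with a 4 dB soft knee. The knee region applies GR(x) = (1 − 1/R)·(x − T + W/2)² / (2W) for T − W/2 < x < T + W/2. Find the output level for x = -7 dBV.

-7.84375 dBV

x − T + W/2 = -7 − (-8) + 2 = 3.
GR = (1 − 1/4) × 3² / 8 = 0.75 × 9 / 8 = 0.84375 dB.
Output = -7 − 0.84375 = -7.84375 dBV.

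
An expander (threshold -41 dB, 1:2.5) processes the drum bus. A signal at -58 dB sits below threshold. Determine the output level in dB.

-83.5 dB

The input is 17 dB below the -41 dB threshold.
A 1:2.5 expander multiplies undershoot by 2.5: 17 × 2.5 = 42.5 dB below threshold.
Output = -41 − 42.5 = -83.5 dB.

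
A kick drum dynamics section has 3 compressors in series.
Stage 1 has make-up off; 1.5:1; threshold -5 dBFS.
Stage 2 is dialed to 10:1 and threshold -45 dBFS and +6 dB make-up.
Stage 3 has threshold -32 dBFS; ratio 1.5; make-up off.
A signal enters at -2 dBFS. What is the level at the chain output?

Stage 1: -2 dBFS is 3 dB over -5 dBFS; at 1.5:1 that becomes 2 dB over, giving -3 dBFS.
Stage 2: overshoot 42 dB → 42/10 = 4.2 dB → -40.8 dBFS; +6 dB make-up → -34.8 dBFS.
Stage 3: -34.8 dBFS is at or below the -32 dBFS threshold — no compression; output -34.8 dBFS.

-34.8 dBFS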